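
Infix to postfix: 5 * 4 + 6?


Left to right (same or higher precedence on left)
Postfix: 5 4 * 6 +


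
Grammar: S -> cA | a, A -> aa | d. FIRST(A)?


Per alternative of A: FIRST(aa) = {a}; FIRST(d) = {d}
FIRST(A) = {a, d}


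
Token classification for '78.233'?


Pattern: digits with a decimal point
Type: FLOAT_LITERAL


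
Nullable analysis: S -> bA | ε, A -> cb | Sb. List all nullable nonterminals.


A nonterminal is nullable iff some alternative derives ε (directly, or every symbol in it is nullable)
Nullable: {S}


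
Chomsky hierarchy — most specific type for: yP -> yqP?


LHS has context (more than one symbol) and |LHS| ≤ |RHS|
Classification: Type 1 (Context-Sensitive)


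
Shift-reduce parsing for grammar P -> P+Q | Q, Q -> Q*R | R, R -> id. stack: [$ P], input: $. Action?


start symbol P on stack, input exhausted
Action: accept


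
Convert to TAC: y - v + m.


Break into single-operator statements:
t1 = y - v
t2 = t1 + m


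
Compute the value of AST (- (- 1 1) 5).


Evaluate inner: (- 1 1) = 0
Evaluate root: (- 0 5) = -5
Result: -5


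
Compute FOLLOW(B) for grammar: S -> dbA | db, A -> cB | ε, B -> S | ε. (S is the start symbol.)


$ ∈ FOLLOW(S). For each A -> αBβ: add FIRST(β)\{ε} to FOLLOW(B); if β nullable, add FOLLOW(A).
FOLLOW(B) = {$}


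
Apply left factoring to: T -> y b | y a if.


Common prefix: 'y'
Factored: T -> y T', T' -> b | a if


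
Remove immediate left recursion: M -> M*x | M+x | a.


Left-recursive alternatives: M*x, M+x; non-recursive: a
Introduce M': M -> aM', M' -> *xM' | +xM' | ε


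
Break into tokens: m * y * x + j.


Scan left to right, longest-match per lexeme
Tokens: ID(m), OP(*), ID(y), OP(*), ID(x), OP(+), ID(j)


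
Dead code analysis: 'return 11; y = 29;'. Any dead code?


statement follows a return and is unreachable
Dead: 'y = 29'


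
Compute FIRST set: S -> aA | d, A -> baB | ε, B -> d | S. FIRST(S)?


Per alternative of S: FIRST(aA) = {a}; FIRST(d) = {d}
FIRST(S) = {a, d}


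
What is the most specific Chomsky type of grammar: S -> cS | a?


Right-linear: every RHS is a terminal or a terminal followed by one nonterminal
Classification: Type 3 (Regular)


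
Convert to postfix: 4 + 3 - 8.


Left to right (same or higher precedence on left)
Postfix: 4 3 + 8 -


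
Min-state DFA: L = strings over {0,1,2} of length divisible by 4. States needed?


Track length mod 4: states 0..3, accept at 0
Minimal DFA: 4 states


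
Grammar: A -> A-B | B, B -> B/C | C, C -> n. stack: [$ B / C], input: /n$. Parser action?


handle 'B/C' on top
Action: reduce (B -> B/C)


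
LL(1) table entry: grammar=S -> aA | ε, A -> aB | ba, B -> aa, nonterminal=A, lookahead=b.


For [A, b]: 'b' ∈ FIRST(ba)
Entry: A -> ba


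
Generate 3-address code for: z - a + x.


Break into single-operator statements:
t1 = z - a
t2 = t1 + x


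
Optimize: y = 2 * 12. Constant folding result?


2 * 12 = 24 at compile time
Optimized: y = 24


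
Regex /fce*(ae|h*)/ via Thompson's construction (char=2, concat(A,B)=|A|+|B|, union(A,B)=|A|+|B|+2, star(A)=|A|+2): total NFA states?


Syntax tree has 6 char leaf(s), 1 union(s), 2 star(s)
chars contribute 6×2 = 12; each union adds +2; each star adds +2
Total: 12 + 2 + 4 = 18 states


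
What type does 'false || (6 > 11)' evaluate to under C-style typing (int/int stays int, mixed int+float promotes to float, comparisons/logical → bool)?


Operand types: bool || bool
Rule: logical operators take bool operands and yield bool
Result type: bool


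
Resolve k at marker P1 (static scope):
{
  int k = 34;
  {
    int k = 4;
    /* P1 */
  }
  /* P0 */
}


k declared in the same block as P1
k = 4


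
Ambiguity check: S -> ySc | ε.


balanced y^n…c^n: each string has a unique parse
Unambiguous


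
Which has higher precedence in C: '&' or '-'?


'-' is additive (level 9); '&' is bitwise AND (level 5)
Higher level binds tighter
'-' has higher precedence than '&'


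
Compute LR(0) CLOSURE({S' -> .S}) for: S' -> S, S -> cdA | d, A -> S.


Start: S' -> .S
For each item with dot before a nonterminal B, add B -> .γ for every B-production
Closure: [S' -> .S, S -> .cdA, S -> .d]


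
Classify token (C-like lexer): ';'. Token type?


Pattern: delimiter/punctuation
Type: PUNCTUATION


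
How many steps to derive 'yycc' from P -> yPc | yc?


Derivation: P => yPc => yycc
Steps: 2


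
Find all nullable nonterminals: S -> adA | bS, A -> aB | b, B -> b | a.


A nonterminal is nullable iff some alternative derives ε (directly, or every symbol in it is nullable)
Nullable: {}


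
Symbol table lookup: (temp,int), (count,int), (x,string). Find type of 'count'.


Lookup 'count' → type int


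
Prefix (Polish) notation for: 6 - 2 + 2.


left-to-right (same/higher precedence on left): tree is (+ (- 6 2) 2)
Prefix: + - 6 2 2


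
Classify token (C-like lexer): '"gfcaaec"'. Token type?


Pattern: double-quoted sequence
Type: STRING_LITERAL


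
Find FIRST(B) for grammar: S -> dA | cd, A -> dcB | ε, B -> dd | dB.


Per alternative of B: FIRST(dd) = {d}; FIRST(dB) = {d}
FIRST(B) = {d}


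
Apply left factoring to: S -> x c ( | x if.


Common prefix: 'x'
Factored: S -> x S', S' -> c ( | if


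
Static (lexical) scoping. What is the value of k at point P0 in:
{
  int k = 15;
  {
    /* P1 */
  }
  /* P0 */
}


k declared in the same block as P0
k = 15


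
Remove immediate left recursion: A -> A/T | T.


Left-recursive alternatives: A/T; non-recursive: T
Introduce A': A -> TA', A' -> /TA' | ε


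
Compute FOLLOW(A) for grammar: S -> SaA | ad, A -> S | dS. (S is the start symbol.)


$ ∈ FOLLOW(S). For each A -> αBβ: add FIRST(β)\{ε} to FOLLOW(B); if β nullable, add FOLLOW(A).
FOLLOW(A) = {$, a}


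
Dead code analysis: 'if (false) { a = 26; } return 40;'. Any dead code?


condition is constant false, so the whole block is unreachable
Dead: 'if (false) { a = 26; }'


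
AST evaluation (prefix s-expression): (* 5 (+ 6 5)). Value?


Evaluate inner: (+ 6 5) = 11
Evaluate root: (* 5 11) = 55
Result: 55


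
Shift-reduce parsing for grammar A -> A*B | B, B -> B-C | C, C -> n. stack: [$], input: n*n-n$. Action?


no handle on stack; shift 'n'
Action: shift


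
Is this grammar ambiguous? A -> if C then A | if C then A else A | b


dangling else: 'if C then if C then b else b' parses two ways
Ambiguous


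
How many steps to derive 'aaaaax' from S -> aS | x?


Derivation: S => aS => aaS => aaaS => aaaaS => aaaaaS => aaaaax
Steps: 6


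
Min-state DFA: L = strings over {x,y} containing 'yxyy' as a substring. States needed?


KMP-style automaton: 4 progress states + 1 absorbing accept = 5
Minimal DFA: 5 states


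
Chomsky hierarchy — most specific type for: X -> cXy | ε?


Single nonterminal LHS, but c^n y^n is not regular
Classification: Type 2 (Context-Free)


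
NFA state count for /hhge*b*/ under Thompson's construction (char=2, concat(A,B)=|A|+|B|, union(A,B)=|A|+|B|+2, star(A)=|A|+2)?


Syntax tree has 5 char leaf(s), 0 union(s), 2 star(s)
chars contribute 5×2 = 10; each union adds +2; each star adds +2
Total: 10 + 0 + 4 = 14 states


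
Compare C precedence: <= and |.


'<=' is relational (level 7); '|' is bitwise OR (level 3)
Higher level binds tighter
'<=' has higher precedence than '|'


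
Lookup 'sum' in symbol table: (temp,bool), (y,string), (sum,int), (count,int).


Lookup 'sum' → type int


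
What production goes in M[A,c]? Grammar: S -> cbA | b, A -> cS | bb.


For [A, c]: 'c' ∈ FIRST(cS)
Entry: A -> cS


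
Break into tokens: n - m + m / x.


Scan left to right, longest-match per lexeme
Tokens: ID(n), OP(-), ID(m), OP(+), ID(m), OP(/), ID(x)


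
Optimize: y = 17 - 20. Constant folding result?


17 - 20 = -3 at compile time
Optimized: y = -3


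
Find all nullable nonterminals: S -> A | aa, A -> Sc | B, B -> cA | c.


A nonterminal is nullable iff some alternative derives ε (directly, or every symbol in it is nullable)
Nullable: {}


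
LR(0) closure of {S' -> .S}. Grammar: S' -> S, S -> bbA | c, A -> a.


Start: S' -> .S
For each item with dot before a nonterminal B, add B -> .γ for every B-production
Closure: [S' -> .S, S -> .bbA, S -> .c]


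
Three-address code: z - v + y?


Break into single-operator statements:
t1 = z - v
t2 = t1 + y


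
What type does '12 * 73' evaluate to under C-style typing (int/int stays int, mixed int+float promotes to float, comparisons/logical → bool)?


Operand types: int * int
Rule: mixed int/float promotes to float; int/int stays int
Result type: int


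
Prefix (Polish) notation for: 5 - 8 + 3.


left-to-right (same/higher precedence on left): tree is (+ (- 5 8) 3)
Prefix: + - 5 8 3


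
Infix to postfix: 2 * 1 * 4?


Left to right (same or higher precedence on left)
Postfix: 2 1 * 4 *


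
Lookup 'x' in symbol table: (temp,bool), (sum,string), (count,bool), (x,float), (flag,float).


Lookup 'x' → type float


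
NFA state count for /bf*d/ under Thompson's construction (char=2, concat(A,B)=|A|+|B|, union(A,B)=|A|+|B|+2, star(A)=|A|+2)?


Syntax tree has 3 char leaf(s), 0 union(s), 1 star(s)
chars contribute 3×2 = 6; each union adds +2; each star adds +2
Total: 6 + 0 + 2 = 8 states


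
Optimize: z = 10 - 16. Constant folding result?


10 - 16 = -6 at compile time
Optimized: z = -6


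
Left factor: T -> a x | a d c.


Common prefix: 'a'
Factored: T -> a T', T' -> x | d c


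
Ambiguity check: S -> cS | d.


right-linear, alternatives start with distinct terminals 'c' vs 'd': unique leftmost derivation
Unambiguous


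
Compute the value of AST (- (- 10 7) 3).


Evaluate inner: (- 10 7) = 3
Evaluate root: (- 3 3) = 0
Result: 0


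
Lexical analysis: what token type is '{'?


Pattern: delimiter/punctuation
Type: PUNCTUATION


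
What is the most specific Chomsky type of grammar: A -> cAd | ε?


Single nonterminal LHS, but c^n d^n is not regular
Classification: Type 2 (Context-Free)


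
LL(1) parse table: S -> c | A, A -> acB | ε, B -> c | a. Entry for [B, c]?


For [B, c]: 'c' ∈ FIRST(c)
Entry: B -> c


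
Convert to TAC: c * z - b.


Break into single-operator statements:
t1 = c * z
t2 = t1 - b


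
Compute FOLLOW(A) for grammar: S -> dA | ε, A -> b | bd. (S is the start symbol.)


$ ∈ FOLLOW(S). For each A -> αBβ: add FIRST(β)\{ε} to FOLLOW(B); if β nullable, add FOLLOW(A).
FOLLOW(A) = {$}


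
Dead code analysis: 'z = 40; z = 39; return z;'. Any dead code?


first assignment to z is overwritten before any read
Dead: 'z = 40'


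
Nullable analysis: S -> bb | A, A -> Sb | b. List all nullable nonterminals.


A nonterminal is nullable iff some alternative derives ε (directly, or every symbol in it is nullable)
Nullable: {}


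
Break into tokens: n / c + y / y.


Scan left to right, longest-match per lexeme
Tokens: ID(n), OP(/), ID(c), OP(+), ID(y), OP(/), ID(y)


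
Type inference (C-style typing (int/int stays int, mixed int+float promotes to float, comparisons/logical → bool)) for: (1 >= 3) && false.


Operand types: bool && bool
Rule: logical operators take bool operands and yield bool
Result type: bool


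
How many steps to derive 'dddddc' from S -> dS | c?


Derivation: S => dS => ddS => dddS => ddddS => dddddS => dddddc
Steps: 6


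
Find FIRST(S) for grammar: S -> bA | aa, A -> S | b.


Per alternative of S: FIRST(bA) = {b}; FIRST(aa) = {a}
FIRST(S) = {a, b}


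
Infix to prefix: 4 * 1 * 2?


left-to-right (same/higher precedence on left): tree is (* (* 4 1) 2)
Prefix: * * 4 1 2


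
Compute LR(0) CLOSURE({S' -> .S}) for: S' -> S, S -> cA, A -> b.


Start: S' -> .S
For each item with dot before a nonterminal B, add B -> .γ for every B-production
Closure: [S' -> .S, S -> .cA]


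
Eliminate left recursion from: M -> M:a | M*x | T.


Left-recursive alternatives: M:a, M*x; non-recursive: T
Introduce M': M -> TM', M' -> :aM' | *xM' | ε


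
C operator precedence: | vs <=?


'<=' is relational (level 7); '|' is bitwise OR (level 3)
Higher level binds tighter
'<=' has higher precedence than '|'


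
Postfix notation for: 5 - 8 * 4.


* has higher precedence, evaluate 8*4 first
Postfix: 5 8 4 * -


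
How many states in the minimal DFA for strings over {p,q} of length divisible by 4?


Track length mod 4: states 0..3, accept at 0
Minimal DFA: 4 states


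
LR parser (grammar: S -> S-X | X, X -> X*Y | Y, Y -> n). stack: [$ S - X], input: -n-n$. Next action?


handle 'S-X' on top; lookahead ∈ FOLLOW(S) = {-, $}
Action: reduce (S -> S-X)


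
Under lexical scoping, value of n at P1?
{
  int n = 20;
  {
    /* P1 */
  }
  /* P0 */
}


P1's block does not declare n; resolves to the enclosing declaration at depth 0
n = 20


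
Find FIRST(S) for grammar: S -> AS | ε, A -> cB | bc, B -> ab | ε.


Per alternative of S: FIRST(AS) = {b, c}; FIRST(ε) = {ε}
FIRST(S) = {b, c, ε}


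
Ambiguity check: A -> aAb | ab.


balanced a^n…b^n: each string has a unique parse
Unambiguous


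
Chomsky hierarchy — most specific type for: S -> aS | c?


Right-linear: every RHS is a terminal or a terminal followed by one nonterminal
Classification: Type 3 (Regular)


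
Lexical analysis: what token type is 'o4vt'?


Pattern: letter/underscore followed by alphanumerics, not a keyword
Type: IDENTIFIER


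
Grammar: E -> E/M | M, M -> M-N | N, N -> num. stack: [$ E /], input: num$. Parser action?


no handle ('E/' is not any RHS); shift 'num'
Action: shift


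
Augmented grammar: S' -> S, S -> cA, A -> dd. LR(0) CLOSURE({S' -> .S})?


Start: S' -> .S
For each item with dot before a nonterminal B, add B -> .γ for every B-production
Closure: [S' -> .S, S -> .cA]


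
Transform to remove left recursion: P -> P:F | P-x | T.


Left-recursive alternatives: P:F, P-x; non-recursive: T
Introduce P': P -> TP', P' -> :FP' | -xP' | ε


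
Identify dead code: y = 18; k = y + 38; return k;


y is read by k's definition; k is returned
No dead code


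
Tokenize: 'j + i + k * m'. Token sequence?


Scan left to right, longest-match per lexeme
Tokens: ID(j), OP(+), ID(i), OP(+), ID(k), OP(*), ID(m)


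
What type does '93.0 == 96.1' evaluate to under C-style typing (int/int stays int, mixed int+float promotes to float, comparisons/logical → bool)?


Operand types: float == float
Rule: comparison yields bool
Result type: bool


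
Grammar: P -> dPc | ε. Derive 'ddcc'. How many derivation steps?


Derivation: P => dPc => ddPcc => ddcc
Steps: 3


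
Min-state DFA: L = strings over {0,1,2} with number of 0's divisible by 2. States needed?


Track (count of 0) mod 2: states 0..1, accept at 0
Minimal DFA: 2 states


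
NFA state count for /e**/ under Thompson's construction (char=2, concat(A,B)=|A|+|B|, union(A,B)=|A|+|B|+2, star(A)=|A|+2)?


Syntax tree has 1 char leaf(s), 0 union(s), 2 star(s)
chars contribute 1×2 = 2; each union adds +2; each star adds +2
Total: 2 + 0 + 4 = 6 states


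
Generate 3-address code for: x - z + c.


Break into single-operator statements:
t1 = x - z
t2 = t1 + c


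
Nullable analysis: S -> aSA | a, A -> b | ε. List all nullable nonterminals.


A nonterminal is nullable iff some alternative derives ε (directly, or every symbol in it is nullable)
Nullable: {A}


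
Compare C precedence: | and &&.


'|' is bitwise OR (level 3); '&&' is logical AND (level 2)
Higher level binds tighter
'|' has higher precedence than '&&'


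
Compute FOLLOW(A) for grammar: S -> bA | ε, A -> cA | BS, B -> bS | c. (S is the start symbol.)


$ ∈ FOLLOW(S). For each A -> αBβ: add FIRST(β)\{ε} to FOLLOW(B); if β nullable, add FOLLOW(A).
FOLLOW(A) = {$, b}


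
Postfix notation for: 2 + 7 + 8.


Left to right (same or higher precedence on left)
Postfix: 2 7 + 8 +


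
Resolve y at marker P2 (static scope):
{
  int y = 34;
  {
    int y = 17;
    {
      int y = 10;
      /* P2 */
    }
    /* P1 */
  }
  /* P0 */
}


y declared in the same block as P2
y = 10


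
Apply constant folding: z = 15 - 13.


15 - 13 = 2 at compile time
Optimized: z = 2


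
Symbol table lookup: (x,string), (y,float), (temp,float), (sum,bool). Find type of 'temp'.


Lookup 'temp' → type float


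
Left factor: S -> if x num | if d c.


Common prefix: 'if'
Factored: S -> if S', S' -> x num | d c


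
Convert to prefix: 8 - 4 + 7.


left-to-right (same/higher precedence on left): tree is (+ (- 8 4) 7)
Prefix: + - 8 4 7


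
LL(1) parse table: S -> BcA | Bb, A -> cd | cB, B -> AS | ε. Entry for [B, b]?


For [B, b]: ε is nullable and 'b' ∈ FOLLOW(B)
Entry: B -> ε


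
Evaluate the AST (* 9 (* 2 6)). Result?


Evaluate inner: (* 2 6) = 12
Evaluate root: (* 9 12) = 108
Result: 108


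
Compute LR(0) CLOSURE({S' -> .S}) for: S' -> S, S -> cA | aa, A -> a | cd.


Start: S' -> .S
For each item with dot before a nonterminal B, add B -> .γ for every B-production
Closure: [S' -> .S, S -> .cA, S -> .aa]


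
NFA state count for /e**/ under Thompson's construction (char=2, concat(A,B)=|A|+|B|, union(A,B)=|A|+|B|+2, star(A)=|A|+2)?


Syntax tree has 1 char leaf(s), 0 union(s), 2 star(s)
chars contribute 1×2 = 2; each union adds +2; each star adds +2
Total: 2 + 0 + 4 = 6 states


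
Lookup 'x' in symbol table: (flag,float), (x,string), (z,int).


Lookup 'x' → type string


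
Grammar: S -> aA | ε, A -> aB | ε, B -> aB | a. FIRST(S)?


Per alternative of S: FIRST(aA) = {a}; FIRST(ε) = {ε}
FIRST(S) = {a, ε}


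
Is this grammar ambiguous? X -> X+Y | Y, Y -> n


precedence layered via separate nonterminal Y: deterministic
Unambiguous


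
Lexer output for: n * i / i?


Scan left to right, longest-match per lexeme
Tokens: ID(n), OP(*), ID(i), OP(/), ID(i)


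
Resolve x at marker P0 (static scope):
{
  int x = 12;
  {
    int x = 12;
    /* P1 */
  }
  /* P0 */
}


x declared in the same block as P0
x = 12


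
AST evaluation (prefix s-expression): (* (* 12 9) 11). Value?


Evaluate inner: (* 12 9) = 108
Evaluate root: (* 108 11) = 1188
Result: 1188


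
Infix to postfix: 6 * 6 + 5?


Left to right (same or higher precedence on left)
Postfix: 6 6 * 5 +


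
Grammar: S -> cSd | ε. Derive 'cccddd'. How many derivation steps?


Derivation: S => cSd => ccSdd => cccSddd => cccddd
Steps: 4


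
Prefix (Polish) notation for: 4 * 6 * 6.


left-to-right (same/higher precedence on left): tree is (* (* 4 6) 6)
Prefix: * * 4 6 6


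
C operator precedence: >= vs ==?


'>=' is relational (level 7); '==' is equality (level 6)
Higher level binds tighter
'>=' has higher precedence than '=='


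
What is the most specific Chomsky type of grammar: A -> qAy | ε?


Single nonterminal LHS, but q^n y^n is not regular
Classification: Type 2 (Context-Free)


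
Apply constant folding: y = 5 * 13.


5 * 13 = 65 at compile time
Optimized: y = 65


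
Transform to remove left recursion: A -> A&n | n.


Left-recursive alternatives: A&n; non-recursive: n
Introduce A': A -> nA', A' -> &nA' | ε


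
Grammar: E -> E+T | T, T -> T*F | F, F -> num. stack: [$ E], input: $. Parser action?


start symbol E on stack, input exhausted
Action: accept


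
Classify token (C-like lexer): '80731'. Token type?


Pattern: digits only
Type: INTEGER_LITERAL


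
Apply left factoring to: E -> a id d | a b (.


Common prefix: 'a'
Factored: E -> a E', E' -> id d | b (


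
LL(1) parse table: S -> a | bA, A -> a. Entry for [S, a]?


For [S, a]: 'a' ∈ FIRST(a)
Entry: S -> a


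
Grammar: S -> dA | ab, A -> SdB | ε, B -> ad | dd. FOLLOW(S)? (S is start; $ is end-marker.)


$ ∈ FOLLOW(S). For each A -> αBβ: add FIRST(β)\{ε} to FOLLOW(B); if β nullable, add FOLLOW(A).
FOLLOW(S) = {$, d}


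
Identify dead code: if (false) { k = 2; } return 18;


condition is constant false, so the whole block is unreachable
Dead: 'if (false) { k = 2; }'


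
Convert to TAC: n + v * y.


Break into single-operator statements:
t1 = v * y
t2 = n + t1


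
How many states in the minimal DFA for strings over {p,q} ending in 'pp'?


Track the longest suffix of input matching a prefix of 'pp': 3 classes (prefixes of length 0..2)
Minimal DFA: 3 states


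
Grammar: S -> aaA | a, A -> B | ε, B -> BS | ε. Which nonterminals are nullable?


A nonterminal is nullable iff some alternative derives ε (directly, or every symbol in it is nullable)
Nullable: {A, B}


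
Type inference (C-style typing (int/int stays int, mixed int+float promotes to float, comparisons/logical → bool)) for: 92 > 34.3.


Operand types: int > float
Rule: comparison yields bool
Result type: bool


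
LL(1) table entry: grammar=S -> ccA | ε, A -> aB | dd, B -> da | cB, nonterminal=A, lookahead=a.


For [A, a]: 'a' ∈ FIRST(aB)
Entry: A -> aB


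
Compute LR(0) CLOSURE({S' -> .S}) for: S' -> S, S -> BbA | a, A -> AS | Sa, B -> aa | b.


Start: S' -> .S
For each item with dot before a nonterminal B, add B -> .γ for every B-production
Closure: [S' -> .S, S -> .BbA, S -> .a, B -> .aa, B -> .b]


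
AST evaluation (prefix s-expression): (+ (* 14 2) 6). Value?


Evaluate inner: (* 14 2) = 28
Evaluate root: (+ 28 6) = 34
Result: 34


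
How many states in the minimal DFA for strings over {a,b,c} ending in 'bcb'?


Track the longest suffix of input matching a prefix of 'bcb': 4 classes (prefixes of length 0..3)
Minimal DFA: 4 states


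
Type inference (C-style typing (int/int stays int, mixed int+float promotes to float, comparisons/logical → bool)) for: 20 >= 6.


Operand types: int >= int
Rule: comparison yields bool
Result type: bool


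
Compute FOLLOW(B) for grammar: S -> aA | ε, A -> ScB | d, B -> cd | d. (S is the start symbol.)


$ ∈ FOLLOW(S). For each A -> αBβ: add FIRST(β)\{ε} to FOLLOW(B); if β nullable, add FOLLOW(A).
FOLLOW(B) = {$, c}


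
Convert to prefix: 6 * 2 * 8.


left-to-right (same/higher precedence on left): tree is (* (* 6 2) 8)
Prefix: * * 6 2 8


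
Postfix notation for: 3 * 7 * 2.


Left to right (same or higher precedence on left)
Postfix: 3 7 * 2 *


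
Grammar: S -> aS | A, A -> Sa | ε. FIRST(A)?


Per alternative of A: FIRST(Sa) = {a}; FIRST(ε) = {ε}
FIRST(A) = {a, ε}


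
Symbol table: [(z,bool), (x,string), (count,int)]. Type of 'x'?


Lookup 'x' → type string


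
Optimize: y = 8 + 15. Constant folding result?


8 + 15 = 23 at compile time
Optimized: y = 23


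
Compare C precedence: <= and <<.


'<<' is shift (level 8); '<=' is relational (level 7)
Higher level binds tighter
'<<' has higher precedence than '<='


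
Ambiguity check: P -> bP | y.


right-linear, alternatives start with distinct terminals 'b' vs 'y': unique leftmost derivation
Unambiguous


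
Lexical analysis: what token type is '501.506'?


Pattern: digits with a decimal point
Type: FLOAT_LITERAL


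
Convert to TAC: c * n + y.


Break into single-operator statements:
t1 = c * n
t2 = t1 + y


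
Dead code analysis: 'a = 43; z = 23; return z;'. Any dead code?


a is assigned but never read
Dead: 'a = 43'


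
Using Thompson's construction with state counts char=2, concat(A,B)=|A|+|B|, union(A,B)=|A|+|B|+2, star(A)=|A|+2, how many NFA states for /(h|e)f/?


Syntax tree has 3 char leaf(s), 1 union(s), 0 star(s)
chars contribute 3×2 = 6; each union adds +2; each star adds +2
Total: 6 + 2 + 0 = 8 states


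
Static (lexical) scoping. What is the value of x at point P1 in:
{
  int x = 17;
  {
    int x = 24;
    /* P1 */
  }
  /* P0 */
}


x declared in the same block as P1
x = 24


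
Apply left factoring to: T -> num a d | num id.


Common prefix: 'num'
Factored: T -> num T', T' -> a d | id


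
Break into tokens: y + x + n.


Scan left to right, longest-match per lexeme
Tokens: ID(y), OP(+), ID(x), OP(+), ID(n)


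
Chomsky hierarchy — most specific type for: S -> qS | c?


Right-linear: every RHS is a terminal or a terminal followed by one nonterminal
Classification: Type 3 (Regular)


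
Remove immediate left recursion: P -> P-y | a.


Left-recursive alternatives: P-y; non-recursive: a
Introduce P': P -> aP', P' -> -yP' | ε


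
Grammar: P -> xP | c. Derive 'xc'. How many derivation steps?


Derivation: P => xP => xc
Steps: 2


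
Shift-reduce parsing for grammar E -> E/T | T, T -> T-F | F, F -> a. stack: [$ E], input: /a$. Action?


shift '/' to continue E -> E/T
Action: shift


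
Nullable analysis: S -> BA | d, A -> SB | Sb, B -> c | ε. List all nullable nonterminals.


A nonterminal is nullable iff some alternative derives ε (directly, or every symbol in it is nullable)
Nullable: {B}


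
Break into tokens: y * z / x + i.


Scan left to right, longest-match per lexeme
Tokens: ID(y), OP(*), ID(z), OP(/), ID(x), OP(+), ID(i)


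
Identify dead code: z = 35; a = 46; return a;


z is assigned but never read
Dead: 'z = 35'


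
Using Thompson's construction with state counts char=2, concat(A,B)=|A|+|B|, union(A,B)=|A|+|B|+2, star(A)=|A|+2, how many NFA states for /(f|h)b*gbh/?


Syntax tree has 6 char leaf(s), 1 union(s), 1 star(s)
chars contribute 6×2 = 12; each union adds +2; each star adds +2
Total: 12 + 2 + 2 = 16 states


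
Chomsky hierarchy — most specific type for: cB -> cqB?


LHS has context (more than one symbol) and |LHS| ≤ |RHS|
Classification: Type 1 (Context-Sensitive)


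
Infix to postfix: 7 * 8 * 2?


Left to right (same or higher precedence on left)
Postfix: 7 8 * 2 *


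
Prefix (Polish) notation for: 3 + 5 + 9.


left-to-right (same/higher precedence on left): tree is (+ (+ 3 5) 9)
Prefix: + + 3 5 9


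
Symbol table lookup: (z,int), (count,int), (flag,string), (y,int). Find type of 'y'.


Lookup 'y' → type int


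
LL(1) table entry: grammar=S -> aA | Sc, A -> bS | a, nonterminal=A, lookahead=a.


For [A, a]: 'a' ∈ FIRST(a)
Entry: A -> a


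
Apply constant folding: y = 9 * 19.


9 * 19 = 171 at compile time
Optimized: y = 171


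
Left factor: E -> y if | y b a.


Common prefix: 'y'
Factored: E -> y E', E' -> if | b a


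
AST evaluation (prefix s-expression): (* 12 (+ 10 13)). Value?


Evaluate inner: (+ 10 13) = 23
Evaluate root: (* 12 23) = 276
Result: 276


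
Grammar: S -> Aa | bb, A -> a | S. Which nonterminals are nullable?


A nonterminal is nullable iff some alternative derives ε (directly, or every symbol in it is nullable)
Nullable: {}


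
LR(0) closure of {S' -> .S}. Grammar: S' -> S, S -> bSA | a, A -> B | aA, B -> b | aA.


Start: S' -> .S
For each item with dot before a nonterminal B, add B -> .γ for every B-production
Closure: [S' -> .S, S -> .bSA, S -> .a]


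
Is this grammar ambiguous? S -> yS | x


right-linear, alternatives start with distinct terminals 'y' vs 'x': unique leftmost derivation
Unambiguous


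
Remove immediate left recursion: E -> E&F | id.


Left-recursive alternatives: E&F; non-recursive: id
Introduce E': E -> idE', E' -> &FE' | ε


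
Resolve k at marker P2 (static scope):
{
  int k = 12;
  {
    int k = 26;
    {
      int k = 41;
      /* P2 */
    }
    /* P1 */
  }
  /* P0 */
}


k declared in the same block as P2
k = 41


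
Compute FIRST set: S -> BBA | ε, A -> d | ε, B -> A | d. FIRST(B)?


Per alternative of B: FIRST(A) = {d, ε}; FIRST(d) = {d}
FIRST(B) = {d, ε}


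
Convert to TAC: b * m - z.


Break into single-operator statements:
t1 = b * m
t2 = t1 - z


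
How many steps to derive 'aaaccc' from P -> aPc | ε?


Derivation: P => aPc => aaPcc => aaaPccc => aaaccc
Steps: 4


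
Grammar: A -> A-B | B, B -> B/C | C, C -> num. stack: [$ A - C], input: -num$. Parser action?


'C' (not preceded by B/) is the handle for B -> C
Action: reduce (B -> C)


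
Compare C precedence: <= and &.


'<=' is relational (level 7); '&' is bitwise AND (level 5)
Higher level binds tighter
'<=' has higher precedence than '&'


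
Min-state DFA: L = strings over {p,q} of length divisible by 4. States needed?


Track length mod 4: states 0..3, accept at 0
Minimal DFA: 4 states


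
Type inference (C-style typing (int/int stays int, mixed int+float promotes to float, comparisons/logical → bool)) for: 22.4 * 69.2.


Operand types: float * float
Rule: mixed int/float promotes to float; int/int stays int
Result type: float


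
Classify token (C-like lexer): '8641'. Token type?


Pattern: digits only
Type: INTEGER_LITERAL


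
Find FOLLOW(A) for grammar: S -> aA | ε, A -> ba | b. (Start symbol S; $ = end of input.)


$ ∈ FOLLOW(S). For each A -> αBβ: add FIRST(β)\{ε} to FOLLOW(B); if β nullable, add FOLLOW(A).
FOLLOW(A) = {$}


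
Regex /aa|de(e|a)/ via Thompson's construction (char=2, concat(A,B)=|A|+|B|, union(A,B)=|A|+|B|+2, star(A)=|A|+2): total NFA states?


Syntax tree has 6 char leaf(s), 2 union(s), 0 star(s)
chars contribute 6×2 = 12; each union adds +2; each star adds +2
Total: 12 + 4 + 0 = 16 states


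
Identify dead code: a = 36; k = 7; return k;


a is assigned but never read
Dead: 'a = 36'


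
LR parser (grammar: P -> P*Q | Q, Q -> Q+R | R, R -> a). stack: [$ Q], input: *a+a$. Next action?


lookahead ∉ {+} so Q won't extend; reduce P -> Q
Action: reduce (P -> Q)


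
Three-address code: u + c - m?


Break into single-operator statements:
t1 = u + c
t2 = t1 - m


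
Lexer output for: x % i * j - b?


Scan left to right, longest-match per lexeme
Tokens: ID(x), OP(%), ID(i), OP(*), ID(j), OP(-), ID(b)


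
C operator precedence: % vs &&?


'%' is multiplicative (level 10); '&&' is logical AND (level 2)
Higher level binds tighter
'%' has higher precedence than '&&'


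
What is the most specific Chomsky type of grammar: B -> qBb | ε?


Single nonterminal LHS, but q^n b^n is not regular
Classification: Type 2 (Context-Free)


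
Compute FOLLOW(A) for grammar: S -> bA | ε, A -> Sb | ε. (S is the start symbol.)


$ ∈ FOLLOW(S). For each A -> αBβ: add FIRST(β)\{ε} to FOLLOW(B); if β nullable, add FOLLOW(A).
FOLLOW(A) = {$, b}


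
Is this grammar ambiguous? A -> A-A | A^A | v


'v-v^v' has two parse trees (no precedence encoded between - and ^)
Ambiguous


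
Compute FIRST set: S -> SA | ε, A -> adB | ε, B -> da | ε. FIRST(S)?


Per alternative of S: FIRST(SA) = {a, ε}; FIRST(ε) = {ε}
FIRST(S) = {a, ε}


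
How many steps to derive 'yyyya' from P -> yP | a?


Derivation: P => yP => yyP => yyyP => yyyyP => yyyya
Steps: 5


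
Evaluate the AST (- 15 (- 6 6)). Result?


Evaluate inner: (- 6 6) = 0
Evaluate root: (- 15 0) = 15
Result: 15


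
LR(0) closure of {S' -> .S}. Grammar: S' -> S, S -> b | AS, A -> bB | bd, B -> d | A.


Start: S' -> .S
For each item with dot before a nonterminal B, add B -> .γ for every B-production
Closure: [S' -> .S, S -> .b, S -> .AS, A -> .bB, A -> .bd]


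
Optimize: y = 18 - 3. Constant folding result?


18 - 3 = 15 at compile time
Optimized: y = 15


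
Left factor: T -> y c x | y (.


Common prefix: 'y'
Factored: T -> y T', T' -> c x | (


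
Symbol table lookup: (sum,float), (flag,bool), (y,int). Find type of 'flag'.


Lookup 'flag' → type bool


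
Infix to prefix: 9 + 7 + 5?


left-to-right (same/higher precedence on left): tree is (+ (+ 9 7) 5)
Prefix: + + 9 7 5


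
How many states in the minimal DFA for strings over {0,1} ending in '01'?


Track the longest suffix of input matching a prefix of '01': 3 classes (prefixes of length 0..2)
Minimal DFA: 3 states


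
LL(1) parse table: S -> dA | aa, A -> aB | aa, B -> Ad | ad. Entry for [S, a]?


For [S, a]: 'a' ∈ FIRST(aa)
Entry: S -> aa


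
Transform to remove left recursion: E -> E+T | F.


Left-recursive alternatives: E+T; non-recursive: F
Introduce E': E -> FE', E' -> +TE' | ε


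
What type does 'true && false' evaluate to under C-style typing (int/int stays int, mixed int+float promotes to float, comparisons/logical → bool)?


Operand types: bool && bool
Rule: logical operators take bool operands and yield bool
Result type: bool


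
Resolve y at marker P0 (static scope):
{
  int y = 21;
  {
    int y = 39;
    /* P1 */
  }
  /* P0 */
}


y declared in the same block as P0
y = 21


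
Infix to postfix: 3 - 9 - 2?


Left to right (same or higher precedence on left)
Postfix: 3 9 - 2 -


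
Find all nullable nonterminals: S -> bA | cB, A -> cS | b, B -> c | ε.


A nonterminal is nullable iff some alternative derives ε (directly, or every symbol in it is nullable)
Nullable: {B}


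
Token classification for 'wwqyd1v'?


Pattern: letter/underscore followed by alphanumerics, not a keyword
Type: IDENTIFIER


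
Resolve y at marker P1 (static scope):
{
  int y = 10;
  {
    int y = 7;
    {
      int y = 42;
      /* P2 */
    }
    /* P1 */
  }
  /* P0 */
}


y declared in the same block as P1
y = 7


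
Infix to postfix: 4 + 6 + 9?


Left to right (same or higher precedence on left)
Postfix: 4 6 + 9 +


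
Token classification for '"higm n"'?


Pattern: double-quoted sequence
Type: STRING_LITERAL


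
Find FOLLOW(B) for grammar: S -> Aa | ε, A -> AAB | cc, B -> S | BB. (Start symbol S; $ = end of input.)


$ ∈ FOLLOW(S). For each A -> αBβ: add FIRST(β)\{ε} to FOLLOW(B); if β nullable, add FOLLOW(A).
FOLLOW(B) = {a, c}


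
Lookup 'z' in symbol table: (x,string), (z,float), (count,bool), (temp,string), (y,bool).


Lookup 'z' → type float


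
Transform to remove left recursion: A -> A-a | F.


Left-recursive alternatives: A-a; non-recursive: F
Introduce A': A -> FA', A' -> -aA' | ε


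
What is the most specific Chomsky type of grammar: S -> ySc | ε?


Single nonterminal LHS, but y^n c^n is not regular
Classification: Type 2 (Context-Free)


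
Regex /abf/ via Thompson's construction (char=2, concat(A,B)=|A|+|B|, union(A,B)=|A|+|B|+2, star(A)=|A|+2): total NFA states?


Syntax tree has 3 char leaf(s), 0 union(s), 0 star(s)
chars contribute 3×2 = 6; each union adds +2; each star adds +2
Total: 6 + 0 + 0 = 6 states


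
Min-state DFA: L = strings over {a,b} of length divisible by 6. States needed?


Track length mod 6: states 0..5, accept at 0
Minimal DFA: 6 states


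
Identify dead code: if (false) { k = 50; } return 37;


condition is constant false, so the whole block is unreachable
Dead: 'if (false) { k = 50; }'


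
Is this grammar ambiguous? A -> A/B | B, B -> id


precedence layered via separate nonterminal B: deterministic
Unambiguous


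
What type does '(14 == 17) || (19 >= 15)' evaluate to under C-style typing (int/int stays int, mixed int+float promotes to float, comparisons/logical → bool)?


Operand types: bool || bool
Rule: logical operators take bool operands and yield bool
Result type: bool


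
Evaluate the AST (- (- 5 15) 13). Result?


Evaluate inner: (- 5 15) = -10
Evaluate root: (- -10 13) = -23
Result: -23


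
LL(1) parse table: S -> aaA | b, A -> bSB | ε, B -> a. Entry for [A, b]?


For [A, b]: 'b' ∈ FIRST(bSB)
Entry: A -> bSB


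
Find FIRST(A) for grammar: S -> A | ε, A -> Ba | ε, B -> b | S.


Per alternative of A: FIRST(Ba) = {a, b}; FIRST(ε) = {ε}
FIRST(A) = {a, b, ε}


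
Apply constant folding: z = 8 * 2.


8 * 2 = 16 at compile time
Optimized: z = 16


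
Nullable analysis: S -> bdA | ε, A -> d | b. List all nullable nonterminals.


A nonterminal is nullable iff some alternative derives ε (directly, or every symbol in it is nullable)
Nullable: {S}


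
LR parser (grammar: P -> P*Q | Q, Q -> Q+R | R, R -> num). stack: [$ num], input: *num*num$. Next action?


'num' on top is the handle for R -> num
Action: reduce (R -> num)


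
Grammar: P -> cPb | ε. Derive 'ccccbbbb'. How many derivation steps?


Derivation: P => cPb => ccPbb => cccPbbb => ccccPbbbb => ccccbbbb
Steps: 5


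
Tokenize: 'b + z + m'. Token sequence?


Scan left to right, longest-match per lexeme
Tokens: ID(b), OP(+), ID(z), OP(+), ID(m)


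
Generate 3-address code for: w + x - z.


Break into single-operator statements:
t1 = w + x
t2 = t1 - z


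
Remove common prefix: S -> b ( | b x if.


Common prefix: 'b'
Factored: S -> b S', S' -> ( | x if


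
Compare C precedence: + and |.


'+' is additive (level 9); '|' is bitwise OR (level 3)
Higher level binds tighter
'+' has higher precedence than '|'


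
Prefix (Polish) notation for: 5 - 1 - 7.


left-to-right (same/higher precedence on left): tree is (- (- 5 1) 7)
Prefix: - - 5 1 7


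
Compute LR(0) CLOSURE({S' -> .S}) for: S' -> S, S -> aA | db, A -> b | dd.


Start: S' -> .S
For each item with dot before a nonterminal B, add B -> .γ for every B-production
Closure: [S' -> .S, S -> .aA, S -> .db]


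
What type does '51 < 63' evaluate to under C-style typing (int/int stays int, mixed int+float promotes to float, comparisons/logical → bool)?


Operand types: int < int
Rule: comparison yields bool
Result type: bool


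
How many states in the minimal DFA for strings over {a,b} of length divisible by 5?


Track length mod 5: states 0..4, accept at 0
Minimal DFA: 5 states


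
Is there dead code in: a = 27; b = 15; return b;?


a is assigned but never read
Dead: 'a = 27'


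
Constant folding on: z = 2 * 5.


2 * 5 = 10 at compile time
Optimized: z = 10


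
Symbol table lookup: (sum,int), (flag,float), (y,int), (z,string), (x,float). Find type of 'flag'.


Lookup 'flag' → type float


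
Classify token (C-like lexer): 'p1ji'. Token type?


Pattern: letter/underscore followed by alphanumerics, not a keyword
Type: IDENTIFIER


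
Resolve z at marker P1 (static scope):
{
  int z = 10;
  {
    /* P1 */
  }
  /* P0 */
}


P1's block does not declare z; resolves to the enclosing declaration at depth 0
z = 10


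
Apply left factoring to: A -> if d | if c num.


Common prefix: 'if'
Factored: A -> if A', A' -> d | c num


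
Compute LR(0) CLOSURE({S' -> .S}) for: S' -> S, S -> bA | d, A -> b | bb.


Start: S' -> .S
For each item with dot before a nonterminal B, add B -> .γ for every B-production
Closure: [S' -> .S, S -> .bA, S -> .d]


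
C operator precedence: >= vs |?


'>=' is relational (level 7); '|' is bitwise OR (level 3)
Higher level binds tighter
'>=' has higher precedence than '|'


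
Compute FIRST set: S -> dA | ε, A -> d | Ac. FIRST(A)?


Per alternative of A: FIRST(d) = {d}; FIRST(Ac) = {d}
FIRST(A) = {d}


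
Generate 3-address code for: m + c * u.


Break into single-operator statements:
t1 = c * u
t2 = m + t1


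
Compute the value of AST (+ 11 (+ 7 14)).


Evaluate inner: (+ 7 14) = 21
Evaluate root: (+ 11 21) = 32
Result: 32


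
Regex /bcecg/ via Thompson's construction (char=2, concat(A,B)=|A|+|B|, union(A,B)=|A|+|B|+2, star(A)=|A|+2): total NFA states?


Syntax tree has 5 char leaf(s), 0 union(s), 0 star(s)
chars contribute 5×2 = 10; each union adds +2; each star adds +2
Total: 10 + 0 + 0 = 10 states
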